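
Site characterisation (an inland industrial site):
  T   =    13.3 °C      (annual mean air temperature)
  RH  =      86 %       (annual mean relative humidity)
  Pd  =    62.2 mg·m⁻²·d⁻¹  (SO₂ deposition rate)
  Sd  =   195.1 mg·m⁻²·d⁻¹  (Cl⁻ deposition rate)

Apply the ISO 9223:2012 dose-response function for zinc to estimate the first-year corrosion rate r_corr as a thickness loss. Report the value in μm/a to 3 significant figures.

zinc: temperature factor f = -0.071·(3.3) = -0.2343
  sulphur-dioxide contribution → 3.282 μm/a
  chloride contribution → 2.179 μm/a
  ⇒ r_corr(zinc) = 5.461 μm/a

r_corr = 5.46 μm/a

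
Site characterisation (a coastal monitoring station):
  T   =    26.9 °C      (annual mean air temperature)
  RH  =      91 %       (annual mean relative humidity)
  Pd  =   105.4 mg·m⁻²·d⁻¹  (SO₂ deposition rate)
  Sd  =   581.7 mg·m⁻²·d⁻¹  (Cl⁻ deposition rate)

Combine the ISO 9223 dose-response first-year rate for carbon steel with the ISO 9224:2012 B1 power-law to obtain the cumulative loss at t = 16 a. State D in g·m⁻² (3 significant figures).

carbon steel: T>10 °C ⇒ hinge -0.054·(26.9−10) = -0.9126
  Pd branch = 1.77·Pd^0.52·e^(0.02·RH+f) = 49.42 μm/a
  Sd branch = 0.102·Sd^0.62·e^(0.033·RH+0.04·T) = 312 μm/a
  r_corr = 49.42 + 312 = 361.5 μm/a
ISO 9224: D(t) = r_corr · t^b with b = 0.523 (carbon steel, B1)
  D(16) = 361.5 × 16^0.523 = 361.5 × 4.263 = 1541 μm
  Mass loss = 1541 μm × 7.85 g/cm³ = 1.21e+04 g·m⁻²

D(16) = 1.21e+04 g·m⁻²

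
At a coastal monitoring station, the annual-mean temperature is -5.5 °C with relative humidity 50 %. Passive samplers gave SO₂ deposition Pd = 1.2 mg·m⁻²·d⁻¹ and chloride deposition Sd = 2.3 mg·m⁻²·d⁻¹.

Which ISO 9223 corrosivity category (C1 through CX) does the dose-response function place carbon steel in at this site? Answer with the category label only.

carbon steel: temperature factor f = +0.150·(-15.5) = -2.3250
  Pd branch = 1.77·Pd^0.52·e^(0.02·RH+f) = 0.5173 μm/a
  Cl⁻ term: 0.102·2.3^0.62·exp(0.033·50+0.04·-5.5) = 0.7144
  sum: 0.5173 + 0.7144 → r_corr = 1.232 μm/a
1.23 μm/a falls in (0, 1.3] for carbon steel → category C1

C1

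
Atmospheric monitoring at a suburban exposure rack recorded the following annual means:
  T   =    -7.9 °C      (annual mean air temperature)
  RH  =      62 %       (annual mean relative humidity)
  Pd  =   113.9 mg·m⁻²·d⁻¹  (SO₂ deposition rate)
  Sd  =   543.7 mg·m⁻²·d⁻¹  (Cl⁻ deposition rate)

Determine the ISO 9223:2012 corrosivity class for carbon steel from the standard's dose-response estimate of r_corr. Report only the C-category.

C3

carbon steel: temperature factor f = +0.150·(-17.9) = -2.6850
  Pd branch = 1.77·Pd^0.52·e^(0.02·RH+f) = 4.896 μm/a
  Cl⁻ term: 0.102·543.7^0.62·exp(0.033·62+0.04·-7.9) = 28.57
  sum: 4.896 + 28.57 → r_corr = 33.46 μm/a
Category bounds: 25…50 μm/a bracket r_corr ⇒ C3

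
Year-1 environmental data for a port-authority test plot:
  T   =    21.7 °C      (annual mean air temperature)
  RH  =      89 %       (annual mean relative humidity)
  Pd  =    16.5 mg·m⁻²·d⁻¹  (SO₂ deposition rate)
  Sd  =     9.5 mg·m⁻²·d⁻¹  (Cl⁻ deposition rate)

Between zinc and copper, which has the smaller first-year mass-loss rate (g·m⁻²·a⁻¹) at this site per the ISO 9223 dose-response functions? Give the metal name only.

zinc

zinc: f(T) = -0.071·(T−10) [T>10 °C] = -0.8307
  sulphur-dioxide contribution → 1.157 μm/a
  chloride contribution → 0.814 μm/a
  total first-year rate 1.971 μm/a
  mass loss = 1.971 μm/a × 7.14 g/cm³ = 14.08 g·m⁻²·a⁻¹
copper: f(T) = -0.080·(T−10) [T>10 °C] = -0.9360
  sulphur-dioxide contribution → 0.8219 μm/a
  chloride contribution → 1.343 μm/a
  total first-year rate 2.165 μm/a
  mass loss = 2.165 μm/a × 8.96 g/cm³ = 19.39 g·m⁻²·a⁻¹
Ordering by g·m⁻²·a⁻¹: copper (19.4) > zinc (14.1)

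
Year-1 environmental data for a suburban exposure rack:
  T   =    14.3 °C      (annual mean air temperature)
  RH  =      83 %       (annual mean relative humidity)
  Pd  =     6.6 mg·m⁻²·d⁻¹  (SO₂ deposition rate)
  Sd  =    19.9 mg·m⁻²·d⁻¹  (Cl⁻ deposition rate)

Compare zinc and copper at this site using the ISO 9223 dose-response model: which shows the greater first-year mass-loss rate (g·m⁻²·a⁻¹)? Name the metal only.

zinc: f(T) = -0.071·(T−10) [T>10 °C] = -0.3053
  SO₂ term: 0.0129·6.6^0.44·exp(0.046·83-0.3053) = 0.9925
  Sd branch = 0.0175·Sd^0.57·e^(0.008·RH+0.085·T) = 0.6304 μm/a
  sum: 0.9925 + 0.6304 → r_corr = 1.623 μm/a
  mass loss = 1.623 μm/a × 7.14 g/cm³ = 11.59 g·m⁻²·a⁻¹
copper: temperature factor f = -0.080·(4.3) = -0.3440
  SO₂ term: 0.0053·6.6^0.26·exp(0.059·83-0.3440) = 0.8217
  Sd branch = 0.01025·Sd^0.27·e^(0.036·RH+0.049·T) = 0.9192 μm/a
  sum: 0.8217 + 0.9192 → r_corr = 1.741 μm/a
  mass loss = 1.741 μm/a × 8.96 g/cm³ = 15.6 g·m⁻²·a⁻¹
Ordering by g·m⁻²·a⁻¹: copper (15.6) > zinc (11.6)

copper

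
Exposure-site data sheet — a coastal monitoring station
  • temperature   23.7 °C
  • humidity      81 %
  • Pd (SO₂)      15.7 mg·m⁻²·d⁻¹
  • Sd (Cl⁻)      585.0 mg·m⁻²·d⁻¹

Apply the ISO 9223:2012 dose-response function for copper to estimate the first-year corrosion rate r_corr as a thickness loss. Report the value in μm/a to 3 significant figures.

copper: f(T) = -0.080·(T−10) [T>10 °C] = -1.0960
  Pd branch = 0.0053·Pd^0.26·e^(0.059·RH+f) = 0.4312 μm/a
  Sd branch = 0.01025·Sd^0.27·e^(0.036·RH+0.049·T) = 3.378 μm/a
  r_corr = 0.4312 + 3.378 = 3.809 μm/a

r_corr = 3.81 μm/a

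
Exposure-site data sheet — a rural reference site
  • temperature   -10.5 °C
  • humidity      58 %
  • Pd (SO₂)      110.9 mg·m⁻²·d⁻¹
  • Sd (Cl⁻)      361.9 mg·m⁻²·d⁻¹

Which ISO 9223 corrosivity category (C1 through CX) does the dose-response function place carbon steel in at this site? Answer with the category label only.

carbon steel: T≤10 °C ⇒ hinge +0.150·(-10.5−10) = -3.0750
  sulphur-dioxide contribution → 3.018 μm/a
  chloride contribution → 17.53 μm/a
  ⇒ r_corr(carbon steel) = 20.55 μm/a
20.5 μm/a falls in (1.3, 25] for carbon steel → category C2

C2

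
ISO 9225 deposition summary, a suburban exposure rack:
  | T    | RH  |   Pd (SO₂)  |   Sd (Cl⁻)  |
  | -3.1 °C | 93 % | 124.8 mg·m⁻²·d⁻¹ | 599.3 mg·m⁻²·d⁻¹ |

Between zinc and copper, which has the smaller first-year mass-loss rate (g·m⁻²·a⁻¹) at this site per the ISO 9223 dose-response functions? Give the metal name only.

zinc: temperature factor f = +0.038·(-13.1) = -0.4978
  sulphur-dioxide contribution → 4.728 μm/a
  chloride contribution → 1.084 μm/a
  ⇒ r_corr(zinc) = 5.811 μm/a
  mass loss = 5.811 μm/a × 7.14 g/cm³ = 41.49 g·m⁻²·a⁻¹
copper: temperature factor f = +0.126·(-13.1) = -1.6506
  sulphur-dioxide contribution → 0.8618 μm/a
  chloride contribution → 1.408 μm/a
  total first-year rate 2.27 μm/a
  mass loss = 2.27 μm/a × 8.96 g/cm³ = 20.34 g·m⁻²·a⁻¹
Ordering by g·m⁻²·a⁻¹: zinc (41.5) > copper (20.3)

copper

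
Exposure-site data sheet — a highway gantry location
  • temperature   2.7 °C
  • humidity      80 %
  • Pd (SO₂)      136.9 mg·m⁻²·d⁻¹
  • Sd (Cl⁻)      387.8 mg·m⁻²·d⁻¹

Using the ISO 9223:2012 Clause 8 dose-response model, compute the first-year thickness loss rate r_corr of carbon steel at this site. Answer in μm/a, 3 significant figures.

r_corr = 102 μm/a

carbon steel: temperature factor f = +0.150·(-7.3) = -1.0950
  Pd branch = 1.77·Pd^0.52·e^(0.02·RH+f) = 37.86 μm/a
  Sd branch = 0.102·Sd^0.62·e^(0.033·RH+0.04·T) = 64.12 μm/a
  sum: 37.86 + 64.12 → r_corr = 102 μm/a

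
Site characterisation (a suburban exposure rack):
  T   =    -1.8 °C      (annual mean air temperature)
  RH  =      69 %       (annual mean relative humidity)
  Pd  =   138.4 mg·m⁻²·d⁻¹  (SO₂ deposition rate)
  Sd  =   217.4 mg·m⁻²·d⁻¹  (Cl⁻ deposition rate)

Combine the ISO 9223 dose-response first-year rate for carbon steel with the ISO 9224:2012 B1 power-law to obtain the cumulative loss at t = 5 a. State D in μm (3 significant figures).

carbon steel: f(T) = +0.150·(T−10) [T≤10 °C] = -1.7700
  SO₂ term: 1.77·138.4^0.52·exp(0.02·69-1.7700) = 15.56
  Sd branch = 0.102·Sd^0.62·e^(0.033·RH+0.04·T) = 26.02 μm/a
  r_corr = 15.56 + 26.02 = 41.58 μm/a
Long-term exponent b (ISO 9224 Table 2, B1) = 0.523
  D(5) = 41.58 × 5^0.523 = 41.58 × 2.32 = 96.48 μm

D(5) = 96.5 μm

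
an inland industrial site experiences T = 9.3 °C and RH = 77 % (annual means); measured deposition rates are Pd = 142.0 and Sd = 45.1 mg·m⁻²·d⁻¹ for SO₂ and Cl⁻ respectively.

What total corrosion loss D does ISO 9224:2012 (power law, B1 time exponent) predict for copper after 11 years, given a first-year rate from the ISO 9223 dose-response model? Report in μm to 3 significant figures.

D(11) = 11.8 μm

copper: temperature factor f = +0.126·(-0.7) = -0.0882
  Pd branch = 0.0053·Pd^0.26·e^(0.059·RH+f) = 1.654 μm/a
  Sd branch = 0.01025·Sd^0.27·e^(0.036·RH+0.049·T) = 0.723 μm/a
  sum: 1.654 + 0.723 → r_corr = 2.377 μm/a
Power-law: D(11) = r_corr · 11^0.667
  D(11) = 2.377 × 11^0.667 = 2.377 × 4.95 = 11.77 μm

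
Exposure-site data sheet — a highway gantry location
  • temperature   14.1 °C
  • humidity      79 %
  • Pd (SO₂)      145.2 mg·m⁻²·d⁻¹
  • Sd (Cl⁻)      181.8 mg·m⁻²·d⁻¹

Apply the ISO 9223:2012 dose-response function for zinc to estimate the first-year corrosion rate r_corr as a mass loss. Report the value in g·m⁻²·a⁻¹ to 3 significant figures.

zinc: temperature factor f = -0.071·(4.1) = -0.2911
  sulphur-dioxide contribution → 3.263 μm/a
  chloride contribution → 2.118 μm/a
  ⇒ r_corr(zinc) = 5.382 μm/a
Convert to mass loss: 5.382 μm/a × 7.14 g/cm³ = 38.42 g·m⁻²·a⁻¹

r_corr = 38.4 g·m⁻²·a⁻¹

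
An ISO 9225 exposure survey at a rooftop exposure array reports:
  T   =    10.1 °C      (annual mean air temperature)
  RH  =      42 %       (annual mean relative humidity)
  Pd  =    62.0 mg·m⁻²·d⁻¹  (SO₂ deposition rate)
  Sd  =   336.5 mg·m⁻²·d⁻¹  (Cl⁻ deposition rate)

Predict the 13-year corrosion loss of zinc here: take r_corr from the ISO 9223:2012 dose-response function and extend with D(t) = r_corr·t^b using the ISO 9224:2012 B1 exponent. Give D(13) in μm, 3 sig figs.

D(13) = 17.2 μm

zinc: T>10 °C ⇒ hinge -0.071·(10.1−10) = -0.0071
  SO₂ term: 0.0129·62.0^0.44·exp(0.046·42-0.0071) = 0.5435
  Cl⁻ term: 0.0175·336.5^0.57·exp(0.008·42+0.085·10.1) = 1.593
  sum: 0.5435 + 1.593 → r_corr = 2.136 μm/a
Long-term exponent b (ISO 9224 Table 2, B1) = 0.813
  D(13) = 2.136 × 13^0.813 = 2.136 × 8.047 = 17.19 μm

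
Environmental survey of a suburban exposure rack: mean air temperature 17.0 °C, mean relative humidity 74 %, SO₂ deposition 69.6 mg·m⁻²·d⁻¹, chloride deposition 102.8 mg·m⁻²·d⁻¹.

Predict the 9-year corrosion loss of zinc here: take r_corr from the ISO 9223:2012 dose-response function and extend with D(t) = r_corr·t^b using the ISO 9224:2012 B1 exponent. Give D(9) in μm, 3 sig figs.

D(9) = 20.3 μm

zinc: f(T) = -0.071·(T−10) [T>10 °C] = -0.4970
  sulphur-dioxide contribution → 1.527 μm/a
  chloride contribution → 1.882 μm/a
  total first-year rate 3.409 μm/a
Long-term exponent b (ISO 9224 Table 2, B1) = 0.813
  D(9) = 3.409 × 9^0.813 = 3.409 × 5.968 = 20.34 μm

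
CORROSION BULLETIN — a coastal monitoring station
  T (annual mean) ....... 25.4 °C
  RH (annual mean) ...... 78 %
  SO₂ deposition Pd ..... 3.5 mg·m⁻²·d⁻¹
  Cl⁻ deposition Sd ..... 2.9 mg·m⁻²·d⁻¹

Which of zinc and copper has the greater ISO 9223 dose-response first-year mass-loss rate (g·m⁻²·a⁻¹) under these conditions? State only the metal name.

copper

zinc: f(T) = -0.071·(T−10) [T>10 °C] = -1.0934
  SO₂ term: 0.0129·3.5^0.44·exp(0.046·78-1.0934) = 0.2713
  Cl⁻ term: 0.0175·2.9^0.57·exp(0.008·78+0.085·25.4) = 0.5191
  r_corr = 0.2713 + 0.5191 = 0.7903 μm/a
  mass loss = 0.7903 μm/a × 7.14 g/cm³ = 5.643 g·m⁻²·a⁻¹
copper: T>10 °C ⇒ hinge -0.080·(25.4−10) = -1.2320
  Pd branch = 0.0053·Pd^0.26·e^(0.059·RH+f) = 0.2135 μm/a
  Cl⁻ term: 0.01025·2.9^0.27·exp(0.036·78+0.049·25.4) = 0.7863
  r_corr = 0.2135 + 0.7863 = 0.9998 μm/a
  mass loss = 0.9998 μm/a × 8.96 g/cm³ = 8.958 g·m⁻²·a⁻¹
Ordering by g·m⁻²·a⁻¹: copper (8.96) > zinc (5.64)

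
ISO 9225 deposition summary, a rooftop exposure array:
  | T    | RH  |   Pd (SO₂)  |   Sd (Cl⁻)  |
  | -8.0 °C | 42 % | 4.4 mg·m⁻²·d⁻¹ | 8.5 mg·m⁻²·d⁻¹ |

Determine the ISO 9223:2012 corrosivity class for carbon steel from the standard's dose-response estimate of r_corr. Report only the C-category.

C2

carbon steel: f(T) = +0.150·(T−10) [T≤10 °C] = -2.7000
  sulphur-dioxide contribution → 0.5954 μm/a
  chloride contribution → 1.116 μm/a
  total first-year rate 1.712 μm/a
1.71 μm/a falls in (1.3, 25] for carbon steel → category C2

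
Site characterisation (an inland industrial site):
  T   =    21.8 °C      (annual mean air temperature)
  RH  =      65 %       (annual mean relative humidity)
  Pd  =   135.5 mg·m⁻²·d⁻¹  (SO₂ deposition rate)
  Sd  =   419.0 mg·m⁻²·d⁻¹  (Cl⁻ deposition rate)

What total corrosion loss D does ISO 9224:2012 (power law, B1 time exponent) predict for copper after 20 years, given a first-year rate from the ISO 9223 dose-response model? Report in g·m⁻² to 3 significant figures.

copper: T>10 °C ⇒ hinge -0.080·(21.8−10) = -0.9440
  Pd branch = 0.0053·Pd^0.26·e^(0.059·RH+f) = 0.3421 μm/a
  Sd branch = 0.01025·Sd^0.27·e^(0.036·RH+0.049·T) = 1.581 μm/a
  sum: 0.3421 + 1.581 → r_corr = 1.923 μm/a
Power-law: D(20) = r_corr · 20^0.667
  D(20) = 1.923 × 20^0.667 = 1.923 × 7.375 = 14.18 μm
  Mass loss = 14.18 μm × 8.96 g/cm³ = 127.1 g·m⁻²

D(20) = 127 g·m⁻²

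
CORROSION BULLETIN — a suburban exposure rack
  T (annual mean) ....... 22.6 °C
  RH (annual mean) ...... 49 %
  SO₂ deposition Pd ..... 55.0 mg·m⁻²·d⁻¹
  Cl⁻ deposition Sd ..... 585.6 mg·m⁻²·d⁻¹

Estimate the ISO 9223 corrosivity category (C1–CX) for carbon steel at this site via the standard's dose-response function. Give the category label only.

C5

carbon steel: f(T) = -0.054·(T−10) [T>10 °C] = -0.6804
  sulphur-dioxide contribution → 19.19 μm/a
  chloride contribution → 65.97 μm/a
  total first-year rate 85.16 μm/a
ISO 9223 Table 2 (carbon steel): 80 < 85.2 ≤ 200 μm/a ⇒ C5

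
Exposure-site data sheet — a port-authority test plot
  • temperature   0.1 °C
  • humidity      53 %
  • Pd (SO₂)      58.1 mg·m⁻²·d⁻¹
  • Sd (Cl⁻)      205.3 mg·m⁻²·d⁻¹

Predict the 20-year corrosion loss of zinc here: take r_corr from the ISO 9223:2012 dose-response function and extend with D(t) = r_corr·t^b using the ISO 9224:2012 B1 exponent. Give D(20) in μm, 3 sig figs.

zinc: f(T) = +0.038·(T−10) [T≤10 °C] = -0.3762
  SO₂ term: 0.0129·58.1^0.44·exp(0.046·53-0.3762) = 0.6057
  Cl⁻ term: 0.0175·205.3^0.57·exp(0.008·53+0.085·0.1) = 0.561
  r_corr = 0.6057 + 0.561 = 1.167 μm/a
Long-term exponent b (ISO 9224 Table 2, B1) = 0.813
  D(20) = 1.167 × 20^0.813 = 1.167 × 11.42 = 13.33 μm

D(20) = 13.3 μm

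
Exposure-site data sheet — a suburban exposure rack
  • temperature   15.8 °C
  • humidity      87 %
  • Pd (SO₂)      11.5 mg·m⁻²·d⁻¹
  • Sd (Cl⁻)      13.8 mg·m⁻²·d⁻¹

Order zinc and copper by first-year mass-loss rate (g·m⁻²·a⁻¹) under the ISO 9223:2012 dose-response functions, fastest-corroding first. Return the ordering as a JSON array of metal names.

zinc: temperature factor f = -0.071·(5.8) = -0.4118
  SO₂ term: 0.0129·11.5^0.44·exp(0.046·87-0.4118) = 1.369
  Cl⁻ term: 0.0175·13.8^0.57·exp(0.008·87+0.085·15.8) = 0.6002
  sum: 1.369 + 0.6002 → r_corr = 1.97 μm/a
  mass loss = 1.97 μm/a × 7.14 g/cm³ = 14.06 g·m⁻²·a⁻¹
copper: T>10 °C ⇒ hinge -0.080·(15.8−10) = -0.4640
  Pd branch = 0.0053·Pd^0.26·e^(0.059·RH+f) = 1.066 μm/a
  Sd branch = 0.01025·Sd^0.27·e^(0.036·RH+0.049·T) = 1.035 μm/a
  r_corr = 1.066 + 1.035 = 2.101 μm/a
  mass loss = 2.101 μm/a × 8.96 g/cm³ = 18.83 g·m⁻²·a⁻¹
Ordering by g·m⁻²·a⁻¹: copper (18.8) > zinc (14.1)

["copper", "zinc"]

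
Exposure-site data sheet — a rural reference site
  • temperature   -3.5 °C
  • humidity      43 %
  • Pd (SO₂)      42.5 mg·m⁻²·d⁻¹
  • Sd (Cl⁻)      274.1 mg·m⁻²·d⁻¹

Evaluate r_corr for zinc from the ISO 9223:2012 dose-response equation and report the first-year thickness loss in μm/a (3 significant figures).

r_corr = 0.740 μm/a

zinc: T≤10 °C ⇒ hinge +0.038·(-3.5−10) = -0.5130
  Pd branch = 0.0129·Pd^0.44·e^(0.046·RH+f) = 0.2906 μm/a
  Cl⁻ term: 0.0175·274.1^0.57·exp(0.008·43+0.085·-3.5) = 0.4496
  sum: 0.2906 + 0.4496 → r_corr = 0.7402 μm/a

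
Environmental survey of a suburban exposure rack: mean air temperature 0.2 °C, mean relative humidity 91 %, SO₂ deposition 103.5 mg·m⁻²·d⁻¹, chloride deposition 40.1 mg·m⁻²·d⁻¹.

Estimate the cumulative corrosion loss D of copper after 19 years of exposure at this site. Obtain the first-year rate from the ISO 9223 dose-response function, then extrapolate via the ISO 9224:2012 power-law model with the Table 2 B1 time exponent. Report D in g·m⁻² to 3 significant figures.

D(19) = 118 g·m⁻²

copper: f(T) = +0.126·(T−10) [T≤10 °C] = -1.2348
  Pd branch = 0.0053·Pd^0.26·e^(0.059·RH+f) = 1.106 μm/a
  Sd branch = 0.01025·Sd^0.27·e^(0.036·RH+0.049·T) = 0.7423 μm/a
  sum: 1.106 + 0.7423 → r_corr = 1.848 μm/a
Long-term exponent b (ISO 9224 Table 2, B1) = 0.667
  D(19) = 1.848 × 19^0.667 = 1.848 × 7.127 = 13.17 μm
  Mass loss = 13.17 μm × 8.96 g/cm³ = 118 g·m⁻²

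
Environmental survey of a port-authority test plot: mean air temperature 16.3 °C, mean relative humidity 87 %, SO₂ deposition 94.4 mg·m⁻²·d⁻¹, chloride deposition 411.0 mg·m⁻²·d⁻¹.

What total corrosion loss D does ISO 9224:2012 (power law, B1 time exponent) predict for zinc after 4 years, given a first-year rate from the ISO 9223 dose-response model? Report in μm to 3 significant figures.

zinc: f(T) = -0.071·(T−10) [T>10 °C] = -0.4473
  SO₂ term: 0.0129·94.4^0.44·exp(0.046·87-0.4473) = 3.337
  Sd branch = 0.0175·Sd^0.57·e^(0.008·RH+0.085·T) = 4.334 μm/a
  sum: 3.337 + 4.334 → r_corr = 7.671 μm/a
Power-law: D(4) = r_corr · 4^0.813
  D(4) = 7.671 × 4^0.813 = 7.671 × 3.087 = 23.68 μm

D(4) = 23.7 μm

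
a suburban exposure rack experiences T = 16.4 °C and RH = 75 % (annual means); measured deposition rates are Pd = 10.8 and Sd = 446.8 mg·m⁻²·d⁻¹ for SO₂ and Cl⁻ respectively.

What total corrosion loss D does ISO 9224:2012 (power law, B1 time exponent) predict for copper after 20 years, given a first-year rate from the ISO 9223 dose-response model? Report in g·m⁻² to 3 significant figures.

D(20) = 149 g·m⁻²

copper: temperature factor f = -0.080·(6.4) = -0.5120
  Pd branch = 0.0053·Pd^0.26·e^(0.059·RH+f) = 0.4924 μm/a
  Cl⁻ term: 0.01025·446.8^0.27·exp(0.036·75+0.049·16.4) = 1.769
  r_corr = 0.4924 + 1.769 = 2.262 μm/a
Power-law: D(20) = r_corr · 20^0.667
  D(20) = 2.262 × 20^0.667 = 2.262 × 7.375 = 16.68 μm
  Mass loss = 16.68 μm × 8.96 g/cm³ = 149.5 g·m⁻²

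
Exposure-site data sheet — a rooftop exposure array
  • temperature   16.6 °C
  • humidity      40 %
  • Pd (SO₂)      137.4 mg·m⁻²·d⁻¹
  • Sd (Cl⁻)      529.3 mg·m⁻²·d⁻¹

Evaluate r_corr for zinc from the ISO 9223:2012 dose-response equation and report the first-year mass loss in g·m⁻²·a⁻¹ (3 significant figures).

zinc: f(T) = -0.071·(T−10) [T>10 °C] = -0.4686
  Pd branch = 0.0129·Pd^0.44·e^(0.046·RH+f) = 0.4435 μm/a
  Sd branch = 0.0175·Sd^0.57·e^(0.008·RH+0.085·T) = 3.526 μm/a
  sum: 0.4435 + 3.526 → r_corr = 3.97 μm/a
Convert to mass loss: 3.97 μm/a × 7.14 g/cm³ = 28.34 g·m⁻²·a⁻¹

r_corr = 28.3 g·m⁻²·a⁻¹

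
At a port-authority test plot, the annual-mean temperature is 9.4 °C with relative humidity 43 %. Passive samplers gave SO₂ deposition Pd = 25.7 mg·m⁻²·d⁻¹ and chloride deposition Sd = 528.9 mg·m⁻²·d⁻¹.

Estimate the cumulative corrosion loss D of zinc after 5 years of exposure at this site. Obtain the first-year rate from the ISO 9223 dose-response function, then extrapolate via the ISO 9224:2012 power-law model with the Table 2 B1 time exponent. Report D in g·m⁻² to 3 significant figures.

zinc: f(T) = +0.038·(T−10) [T≤10 °C] = -0.0228
  Pd branch = 0.0129·Pd^0.44·e^(0.046·RH+f) = 0.3803 μm/a
  Cl⁻ term: 0.0175·528.9^0.57·exp(0.008·43+0.085·9.4) = 1.958
  r_corr = 0.3803 + 1.958 = 2.338 μm/a
Power-law: D(5) = r_corr · 5^0.813
  D(5) = 2.338 × 5^0.813 = 2.338 × 3.701 = 8.652 μm
  Mass loss = 8.652 μm × 7.14 g/cm³ = 61.77 g·m⁻²

D(5) = 61.8 g·m⁻²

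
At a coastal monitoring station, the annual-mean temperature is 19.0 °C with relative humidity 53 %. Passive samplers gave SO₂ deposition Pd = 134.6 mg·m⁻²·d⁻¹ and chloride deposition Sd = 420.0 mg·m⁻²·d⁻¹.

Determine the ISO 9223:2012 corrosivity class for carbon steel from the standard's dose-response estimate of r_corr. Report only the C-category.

carbon steel: T>10 °C ⇒ hinge -0.054·(19.0−10) = -0.4860
  SO₂ term: 1.77·134.6^0.52·exp(0.02·53-0.4860) = 40.21
  Sd branch = 0.102·Sd^0.62·e^(0.033·RH+0.04·T) = 53.05 μm/a
  r_corr = 40.21 + 53.05 = 93.26 μm/a
ISO 9223 Table 2 (carbon steel): 80 < 93.3 ≤ 200 μm/a ⇒ C5

C5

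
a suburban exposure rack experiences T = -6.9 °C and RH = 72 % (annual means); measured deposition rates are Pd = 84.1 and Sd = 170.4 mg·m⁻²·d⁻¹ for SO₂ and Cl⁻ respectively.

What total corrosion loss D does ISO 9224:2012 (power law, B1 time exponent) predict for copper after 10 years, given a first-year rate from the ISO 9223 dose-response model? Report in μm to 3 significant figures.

copper: T≤10 °C ⇒ hinge +0.126·(-6.9−10) = -2.1294
  Pd branch = 0.0053·Pd^0.26·e^(0.059·RH+f) = 0.1396 μm/a
  Sd branch = 0.01025·Sd^0.27·e^(0.036·RH+0.049·T) = 0.3909 μm/a
  sum: 0.1396 + 0.3909 → r_corr = 0.5305 μm/a
Power-law: D(10) = r_corr · 10^0.667
  D(10) = 0.5305 × 10^0.667 = 0.5305 × 4.645 = 2.464 μm

D(10) = 2.46 μm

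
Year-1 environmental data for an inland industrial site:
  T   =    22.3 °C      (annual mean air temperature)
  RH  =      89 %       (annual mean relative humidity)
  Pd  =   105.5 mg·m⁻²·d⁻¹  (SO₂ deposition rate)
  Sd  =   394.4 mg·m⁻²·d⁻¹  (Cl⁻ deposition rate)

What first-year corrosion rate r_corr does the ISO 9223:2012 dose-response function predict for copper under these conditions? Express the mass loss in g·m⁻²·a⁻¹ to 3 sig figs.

copper: temperature factor f = -0.080·(12.3) = -0.9840
  Pd branch = 0.0053·Pd^0.26·e^(0.059·RH+f) = 1.269 μm/a
  Sd branch = 0.01025·Sd^0.27·e^(0.036·RH+0.049·T) = 3.781 μm/a
  r_corr = 1.269 + 3.781 = 5.05 μm/a
Convert to mass loss: 5.05 μm/a × 8.96 g/cm³ = 45.25 g·m⁻²·a⁻¹

r_corr = 45.3 g·m⁻²·a⁻¹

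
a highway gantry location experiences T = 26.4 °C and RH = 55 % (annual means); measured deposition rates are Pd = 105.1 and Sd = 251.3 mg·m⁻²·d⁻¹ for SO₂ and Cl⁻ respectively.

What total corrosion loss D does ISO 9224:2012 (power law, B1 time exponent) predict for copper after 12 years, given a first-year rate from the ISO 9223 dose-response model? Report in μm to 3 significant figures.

D(12) = 6.96 μm

copper: temperature factor f = -0.080·(16.4) = -1.3120
  SO₂ term: 0.0053·105.1^0.26·exp(0.059·55-1.3120) = 0.1229
  Sd branch = 0.01025·Sd^0.27·e^(0.036·RH+0.049·T) = 1.204 μm/a
  r_corr = 0.1229 + 1.204 = 1.326 μm/a
Long-term exponent b (ISO 9224 Table 2, B1) = 0.667
  D(12) = 1.326 × 12^0.667 = 1.326 × 5.246 = 6.958 μm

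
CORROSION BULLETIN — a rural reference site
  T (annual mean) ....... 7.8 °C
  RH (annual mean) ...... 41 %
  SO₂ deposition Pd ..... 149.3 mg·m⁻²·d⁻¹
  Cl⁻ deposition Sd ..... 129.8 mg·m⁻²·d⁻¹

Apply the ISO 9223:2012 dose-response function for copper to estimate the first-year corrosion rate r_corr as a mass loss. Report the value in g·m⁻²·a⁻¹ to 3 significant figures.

copper: f(T) = +0.126·(T−10) [T≤10 °C] = -0.2772
  Pd branch = 0.0053·Pd^0.26·e^(0.059·RH+f) = 0.1658 μm/a
  Sd branch = 0.01025·Sd^0.27·e^(0.036·RH+0.049·T) = 0.2445 μm/a
  sum: 0.1658 + 0.2445 → r_corr = 0.4104 μm/a
Convert to mass loss: 0.4104 μm/a × 8.96 g/cm³ = 3.677 g·m⁻²·a⁻¹

r_corr = 3.68 g·m⁻²·a⁻¹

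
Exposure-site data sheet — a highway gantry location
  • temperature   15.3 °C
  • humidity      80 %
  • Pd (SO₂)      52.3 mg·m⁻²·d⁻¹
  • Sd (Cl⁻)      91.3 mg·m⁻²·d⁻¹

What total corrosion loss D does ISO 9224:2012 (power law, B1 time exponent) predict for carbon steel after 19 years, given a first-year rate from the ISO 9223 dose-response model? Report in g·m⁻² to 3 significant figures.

carbon steel: f(T) = -0.054·(T−10) [T>10 °C] = -0.2862
  SO₂ term: 1.77·52.3^0.52·exp(0.02·80-0.2862) = 51.54
  Cl⁻ term: 0.102·91.3^0.62·exp(0.033·80+0.04·15.3) = 43.29
  sum: 51.54 + 43.29 → r_corr = 94.84 μm/a
Long-term exponent b (ISO 9224 Table 2, B1) = 0.523
  D(19) = 94.84 × 19^0.523 = 94.84 × 4.664 = 442.3 μm
  Mass loss = 442.3 μm × 7.85 g/cm³ = 3472 g·m⁻²

D(19) = 3.47e+03 g·m⁻²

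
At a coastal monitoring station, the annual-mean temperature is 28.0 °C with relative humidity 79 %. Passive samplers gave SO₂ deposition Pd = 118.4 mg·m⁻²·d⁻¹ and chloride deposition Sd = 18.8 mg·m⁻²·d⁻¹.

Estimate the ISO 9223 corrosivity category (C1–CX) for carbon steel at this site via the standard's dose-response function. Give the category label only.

C4

carbon steel: temperature factor f = -0.054·(18.0) = -0.9720
  SO₂ term: 1.77·118.4^0.52·exp(0.02·79-0.9720) = 38.92
  Cl⁻ term: 0.102·18.8^0.62·exp(0.033·79+0.04·28.0) = 26.13
  r_corr = 38.92 + 26.13 = 65.05 μm/a
ISO 9223 Table 2 (carbon steel): 50 < 65.1 ≤ 80 μm/a ⇒ C4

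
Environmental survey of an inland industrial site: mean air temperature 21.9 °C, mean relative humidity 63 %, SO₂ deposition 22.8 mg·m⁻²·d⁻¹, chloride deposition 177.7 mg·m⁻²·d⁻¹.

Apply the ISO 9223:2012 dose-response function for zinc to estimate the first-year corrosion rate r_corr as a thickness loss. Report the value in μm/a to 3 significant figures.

zinc: f(T) = -0.071·(T−10) [T>10 °C] = -0.8449
  sulphur-dioxide contribution → 0.3979 μm/a
  chloride contribution → 3.57 μm/a
  ⇒ r_corr(zinc) = 3.968 μm/a

r_corr = 3.97 μm/a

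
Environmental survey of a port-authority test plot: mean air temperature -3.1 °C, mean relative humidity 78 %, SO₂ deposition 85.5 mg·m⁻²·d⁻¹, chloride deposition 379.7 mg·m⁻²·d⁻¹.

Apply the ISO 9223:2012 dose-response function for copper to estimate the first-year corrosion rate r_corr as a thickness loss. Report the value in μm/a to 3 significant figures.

copper: T≤10 °C ⇒ hinge +0.126·(-3.1−10) = -1.6506
  SO₂ term: 0.0053·85.5^0.26·exp(0.059·78-1.6506) = 0.3224
  Cl⁻ term: 0.01025·379.7^0.27·exp(0.036·78+0.049·-3.1) = 0.7256
  sum: 0.3224 + 0.7256 → r_corr = 1.048 μm/a

r_corr = 1.05 μm/a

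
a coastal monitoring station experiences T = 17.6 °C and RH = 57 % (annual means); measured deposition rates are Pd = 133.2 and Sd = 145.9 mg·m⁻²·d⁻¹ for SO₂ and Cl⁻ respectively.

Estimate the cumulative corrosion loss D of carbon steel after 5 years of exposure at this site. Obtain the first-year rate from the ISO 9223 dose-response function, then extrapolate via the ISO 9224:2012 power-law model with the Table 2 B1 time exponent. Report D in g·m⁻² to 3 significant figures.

D(5) = 1.39e+03 g·m⁻²

carbon steel: T>10 °C ⇒ hinge -0.054·(17.6−10) = -0.4104
  SO₂ term: 1.77·133.2^0.52·exp(0.02·57-0.4104) = 46.73
  Sd branch = 0.102·Sd^0.62·e^(0.033·RH+0.04·T) = 29.71 μm/a
  r_corr = 46.73 + 29.71 = 76.44 μm/a
ISO 9224: D(t) = r_corr · t^b with b = 0.523 (carbon steel, B1)
  D(5) = 76.44 × 5^0.523 = 76.44 × 2.32 = 177.4 μm
  Mass loss = 177.4 μm × 7.85 g/cm³ = 1392 g·m⁻²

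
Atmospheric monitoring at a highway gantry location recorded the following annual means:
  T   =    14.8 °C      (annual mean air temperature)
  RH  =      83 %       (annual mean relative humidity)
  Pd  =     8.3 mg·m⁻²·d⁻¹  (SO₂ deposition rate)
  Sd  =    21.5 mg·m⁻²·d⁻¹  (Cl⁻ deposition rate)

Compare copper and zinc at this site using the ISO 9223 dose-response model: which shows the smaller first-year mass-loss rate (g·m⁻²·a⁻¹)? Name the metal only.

zinc

copper: temperature factor f = -0.080·(4.8) = -0.3840
  Pd branch = 0.0053·Pd^0.26·e^(0.059·RH+f) = 0.8379 μm/a
  Sd branch = 0.01025·Sd^0.27·e^(0.036·RH+0.049·T) = 0.9618 μm/a
  r_corr = 0.8379 + 0.9618 = 1.8 μm/a
  mass loss = 1.8 μm/a × 8.96 g/cm³ = 16.13 g·m⁻²·a⁻¹
zinc: temperature factor f = -0.071·(4.8) = -0.3408
  Pd branch = 0.0129·Pd^0.44·e^(0.046·RH+f) = 1.06 μm/a
  Cl⁻ term: 0.0175·21.5^0.57·exp(0.008·83+0.085·14.8) = 0.6875
  r_corr = 1.06 + 0.6875 = 1.747 μm/a
  mass loss = 1.747 μm/a × 7.14 g/cm³ = 12.47 g·m⁻²·a⁻¹
Ordering by g·m⁻²·a⁻¹: copper (16.1) > zinc (12.5)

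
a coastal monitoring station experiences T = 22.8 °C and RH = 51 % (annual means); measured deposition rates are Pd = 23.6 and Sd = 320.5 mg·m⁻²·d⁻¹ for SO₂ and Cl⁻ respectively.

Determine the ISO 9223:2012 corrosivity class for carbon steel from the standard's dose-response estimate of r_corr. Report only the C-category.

carbon steel: T>10 °C ⇒ hinge -0.054·(22.8−10) = -0.6912
  sulphur-dioxide contribution → 12.73 μm/a
  chloride contribution → 48.89 μm/a
  total first-year rate 61.61 μm/a
Category bounds: 50…80 μm/a bracket r_corr ⇒ C4

C4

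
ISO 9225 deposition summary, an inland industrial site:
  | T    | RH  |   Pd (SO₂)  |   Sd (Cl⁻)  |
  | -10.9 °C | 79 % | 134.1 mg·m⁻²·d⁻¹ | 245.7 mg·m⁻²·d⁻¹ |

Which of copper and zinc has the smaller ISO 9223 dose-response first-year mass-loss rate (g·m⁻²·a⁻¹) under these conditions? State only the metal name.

copper: f(T) = +0.126·(T−10) [T≤10 °C] = -2.6334
  sulphur-dioxide contribution → 0.1439 μm/a
  chloride contribution → 0.4564 μm/a
  ⇒ r_corr(copper) = 0.6002 μm/a
  mass loss = 0.6002 μm/a × 8.96 g/cm³ = 5.378 g·m⁻²·a⁻¹
zinc: f(T) = +0.038·(T−10) [T≤10 °C] = -0.7942
  sulphur-dioxide contribution → 1.905 μm/a
  chloride contribution → 0.3004 μm/a
  ⇒ r_corr(zinc) = 2.206 μm/a
  mass loss = 2.206 μm/a × 7.14 g/cm³ = 15.75 g·m⁻²·a⁻¹
Ordering by g·m⁻²·a⁻¹: zinc (15.7) > copper (5.38)

copper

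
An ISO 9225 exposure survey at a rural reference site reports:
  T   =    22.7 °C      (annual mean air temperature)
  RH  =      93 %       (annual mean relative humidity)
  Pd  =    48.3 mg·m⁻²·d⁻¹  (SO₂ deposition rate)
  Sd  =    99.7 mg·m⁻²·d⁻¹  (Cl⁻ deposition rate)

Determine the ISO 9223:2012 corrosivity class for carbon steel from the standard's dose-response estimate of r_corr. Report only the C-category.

carbon steel: f(T) = -0.054·(T−10) [T>10 °C] = -0.6858
  SO₂ term: 1.77·48.3^0.52·exp(0.02·93-0.6858) = 43.01
  Cl⁻ term: 0.102·99.7^0.62·exp(0.033·93+0.04·22.7) = 94.4
  sum: 43.01 + 94.4 → r_corr = 137.4 μm/a
Category bounds: 80…200 μm/a bracket r_corr ⇒ C5

C5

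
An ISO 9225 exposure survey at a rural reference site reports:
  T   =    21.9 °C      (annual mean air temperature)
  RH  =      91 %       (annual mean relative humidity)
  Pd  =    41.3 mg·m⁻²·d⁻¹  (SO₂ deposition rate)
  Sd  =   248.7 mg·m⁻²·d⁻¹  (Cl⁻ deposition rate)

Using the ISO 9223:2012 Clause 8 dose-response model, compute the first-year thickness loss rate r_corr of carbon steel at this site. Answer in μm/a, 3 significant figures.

carbon steel: f(T) = -0.054·(T−10) [T>10 °C] = -0.6426
  Pd branch = 1.77·Pd^0.52·e^(0.02·RH+f) = 39.77 μm/a
  Cl⁻ term: 0.102·248.7^0.62·exp(0.033·91+0.04·21.9) = 150.9
  sum: 39.77 + 150.9 → r_corr = 190.6 μm/a

r_corr = 191 μm/a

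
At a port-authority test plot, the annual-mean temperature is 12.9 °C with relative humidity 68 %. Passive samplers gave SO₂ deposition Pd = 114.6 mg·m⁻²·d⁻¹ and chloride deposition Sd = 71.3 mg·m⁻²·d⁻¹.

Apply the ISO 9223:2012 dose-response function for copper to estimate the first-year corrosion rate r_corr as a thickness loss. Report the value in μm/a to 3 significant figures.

r_corr = 1.50 μm/a

copper: temperature factor f = -0.080·(2.9) = -0.2320
  Pd branch = 0.0053·Pd^0.26·e^(0.059·RH+f) = 0.7967 μm/a
  Cl⁻ term: 0.01025·71.3^0.27·exp(0.036·68+0.049·12.9) = 0.7059
  sum: 0.7967 + 0.7059 → r_corr = 1.503 μm/a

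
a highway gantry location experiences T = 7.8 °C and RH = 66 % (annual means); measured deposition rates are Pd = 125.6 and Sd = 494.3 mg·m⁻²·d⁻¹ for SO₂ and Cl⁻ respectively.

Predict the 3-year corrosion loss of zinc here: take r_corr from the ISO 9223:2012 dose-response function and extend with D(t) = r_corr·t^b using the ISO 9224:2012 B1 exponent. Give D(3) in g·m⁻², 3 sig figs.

D(3) = 70.6 g·m⁻²

zinc: T≤10 °C ⇒ hinge +0.038·(7.8−10) = -0.0836
  sulphur-dioxide contribution → 2.072 μm/a
  chloride contribution → 1.976 μm/a
  ⇒ r_corr(zinc) = 4.048 μm/a
ISO 9224: D(t) = r_corr · t^b with b = 0.813 (zinc, B1)
  D(3) = 4.048 × 3^0.813 = 4.048 × 2.443 = 9.889 μm
  Mass loss = 9.889 μm × 7.14 g/cm³ = 70.61 g·m⁻²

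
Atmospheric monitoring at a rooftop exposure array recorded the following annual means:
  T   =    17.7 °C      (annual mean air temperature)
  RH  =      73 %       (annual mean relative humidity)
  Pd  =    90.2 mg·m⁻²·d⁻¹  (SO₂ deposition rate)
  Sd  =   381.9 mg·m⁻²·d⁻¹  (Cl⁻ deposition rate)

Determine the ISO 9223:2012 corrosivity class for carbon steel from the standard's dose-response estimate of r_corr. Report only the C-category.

C5

carbon steel: f(T) = -0.054·(T−10) [T>10 °C] = -0.4158
  SO₂ term: 1.77·90.2^0.52·exp(0.02·73-0.4158) = 52.26
  Cl⁻ term: 0.102·381.9^0.62·exp(0.033·73+0.04·17.7) = 91.86
  r_corr = 52.26 + 91.86 = 144.1 μm/a
144 μm/a falls in (80, 200] for carbon steel → category C5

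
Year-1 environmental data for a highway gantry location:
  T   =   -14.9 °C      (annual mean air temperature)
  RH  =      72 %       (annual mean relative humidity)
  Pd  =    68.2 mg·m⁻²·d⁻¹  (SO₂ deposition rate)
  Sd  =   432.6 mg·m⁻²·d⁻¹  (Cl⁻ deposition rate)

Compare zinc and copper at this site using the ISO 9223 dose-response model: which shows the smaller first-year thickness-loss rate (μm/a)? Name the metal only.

zinc: temperature factor f = +0.038·(-24.9) = -0.9462
  Pd branch = 0.0129·Pd^0.44·e^(0.046·RH+f) = 0.8809 μm/a
  Cl⁻ term: 0.0175·432.6^0.57·exp(0.008·72+0.085·-14.9) = 0.2791
  r_corr = 0.8809 + 0.2791 = 1.16 μm/a
copper: f(T) = +0.126·(T−10) [T≤10 °C] = -3.1374
  Pd branch = 0.0053·Pd^0.26·e^(0.059·RH+f) = 0.04824 μm/a
  Cl⁻ term: 0.01025·432.6^0.27·exp(0.036·72+0.049·-14.9) = 0.3397
  sum: 0.04824 + 0.3397 → r_corr = 0.3879 μm/a
Ordering by μm/a: zinc (1.16) > copper (0.388)

copper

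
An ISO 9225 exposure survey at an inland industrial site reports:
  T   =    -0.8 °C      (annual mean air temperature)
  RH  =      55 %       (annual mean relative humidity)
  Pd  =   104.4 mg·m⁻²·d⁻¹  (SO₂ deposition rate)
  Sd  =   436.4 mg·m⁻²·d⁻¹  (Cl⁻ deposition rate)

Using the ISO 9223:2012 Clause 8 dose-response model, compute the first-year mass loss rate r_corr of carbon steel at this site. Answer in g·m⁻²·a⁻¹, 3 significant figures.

r_corr = 299 g·m⁻²·a⁻¹

carbon steel: T≤10 °C ⇒ hinge +0.150·(-0.8−10) = -1.6200
  sulphur-dioxide contribution → 11.8 μm/a
  chloride contribution → 26.28 μm/a
  total first-year rate 38.08 μm/a
Convert to mass loss: 38.08 μm/a × 7.85 g/cm³ = 298.9 g·m⁻²·a⁻¹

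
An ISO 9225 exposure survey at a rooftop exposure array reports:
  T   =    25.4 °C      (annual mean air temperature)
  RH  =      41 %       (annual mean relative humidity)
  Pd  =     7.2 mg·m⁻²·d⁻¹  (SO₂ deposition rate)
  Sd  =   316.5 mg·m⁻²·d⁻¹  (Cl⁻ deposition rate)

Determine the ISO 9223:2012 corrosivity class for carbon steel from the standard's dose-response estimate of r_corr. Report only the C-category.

carbon steel: f(T) = -0.054·(T−10) [T>10 °C] = -0.8316
  sulphur-dioxide contribution → 4.884 μm/a
  chloride contribution → 38.7 μm/a
  ⇒ r_corr(carbon steel) = 43.58 μm/a
Category bounds: 25…50 μm/a bracket r_corr ⇒ C3

C3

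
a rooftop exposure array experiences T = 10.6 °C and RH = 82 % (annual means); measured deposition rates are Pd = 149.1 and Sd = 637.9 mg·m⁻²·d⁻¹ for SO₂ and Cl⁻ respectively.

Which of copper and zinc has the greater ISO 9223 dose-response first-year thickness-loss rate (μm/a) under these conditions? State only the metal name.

copper: temperature factor f = -0.080·(0.6) = -0.0480
  SO₂ term: 0.0053·149.1^0.26·exp(0.059·82-0.0480) = 2.342
  Cl⁻ term: 0.01025·637.9^0.27·exp(0.036·82+0.049·10.6) = 1.886
  sum: 2.342 + 1.886 → r_corr = 4.229 μm/a
zinc: temperature factor f = -0.071·(0.6) = -0.0426
  Pd branch = 0.0129·Pd^0.44·e^(0.046·RH+f) = 4.859 μm/a
  Cl⁻ term: 0.0175·637.9^0.57·exp(0.008·82+0.085·10.6) = 3.296
  sum: 4.859 + 3.296 → r_corr = 8.155 μm/a
Ordering by μm/a: zinc (8.16) > copper (4.23)

zinc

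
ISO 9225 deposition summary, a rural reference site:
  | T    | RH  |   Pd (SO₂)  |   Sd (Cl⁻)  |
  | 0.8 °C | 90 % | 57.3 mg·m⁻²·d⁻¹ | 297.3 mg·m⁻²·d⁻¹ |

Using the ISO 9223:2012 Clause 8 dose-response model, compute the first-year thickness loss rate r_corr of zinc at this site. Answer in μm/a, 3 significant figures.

r_corr = 4.38 μm/a

zinc: f(T) = +0.038·(T−10) [T≤10 °C] = -0.3496
  SO₂ term: 0.0129·57.3^0.44·exp(0.046·90-0.3496) = 3.391
  Cl⁻ term: 0.0175·297.3^0.57·exp(0.008·90+0.085·0.8) = 0.9885
  sum: 3.391 + 0.9885 → r_corr = 4.38 μm/a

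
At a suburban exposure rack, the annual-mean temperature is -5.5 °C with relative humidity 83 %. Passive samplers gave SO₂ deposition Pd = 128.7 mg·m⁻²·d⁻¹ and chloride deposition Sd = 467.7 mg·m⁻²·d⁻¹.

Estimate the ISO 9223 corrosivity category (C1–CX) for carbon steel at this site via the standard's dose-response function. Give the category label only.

C4

carbon steel: f(T) = +0.150·(T−10) [T≤10 °C] = -2.3250
  SO₂ term: 1.77·128.7^0.52·exp(0.02·83-2.3250) = 11.38
  Sd branch = 0.102·Sd^0.62·e^(0.033·RH+0.04·T) = 57.28 μm/a
  r_corr = 11.38 + 57.28 = 68.66 μm/a
68.7 μm/a falls in (50, 80] for carbon steel → category C4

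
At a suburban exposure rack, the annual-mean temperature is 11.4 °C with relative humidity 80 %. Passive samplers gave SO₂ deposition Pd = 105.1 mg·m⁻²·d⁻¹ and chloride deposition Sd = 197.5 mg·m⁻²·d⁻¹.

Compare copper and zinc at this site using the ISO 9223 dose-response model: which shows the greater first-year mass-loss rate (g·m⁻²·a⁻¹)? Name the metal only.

copper: T>10 °C ⇒ hinge -0.080·(11.4−10) = -0.1120
  SO₂ term: 0.0053·105.1^0.26·exp(0.059·80-0.1120) = 1.783
  Cl⁻ term: 0.01025·197.5^0.27·exp(0.036·80+0.049·11.4) = 1.33
  sum: 1.783 + 1.33 → r_corr = 3.113 μm/a
  mass loss = 3.113 μm/a × 8.96 g/cm³ = 27.89 g·m⁻²·a⁻¹
zinc: T>10 °C ⇒ hinge -0.071·(11.4−10) = -0.0994
  SO₂ term: 0.0129·105.1^0.44·exp(0.046·80-0.0994) = 3.59
  Sd branch = 0.0175·Sd^0.57·e^(0.008·RH+0.085·T) = 1.779 μm/a
  r_corr = 3.59 + 1.779 = 5.37 μm/a
  mass loss = 5.37 μm/a × 7.14 g/cm³ = 38.34 g·m⁻²·a⁻¹
Ordering by g·m⁻²·a⁻¹: zinc (38.3) > copper (27.9)

zinc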